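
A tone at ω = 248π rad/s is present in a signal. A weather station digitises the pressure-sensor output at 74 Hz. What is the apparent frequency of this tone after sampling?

ω = 248π rad/s → f = ω/(2π) = 124 Hz.
124 Hz mod fs = 50 Hz.
50 Hz > fs/2 = 37 Hz, folds to fs − 50 Hz = 24 Hz.

24 Hz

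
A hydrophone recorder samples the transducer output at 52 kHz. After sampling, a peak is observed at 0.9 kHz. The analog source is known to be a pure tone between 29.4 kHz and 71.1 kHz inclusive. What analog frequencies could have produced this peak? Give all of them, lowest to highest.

51.1 kHz, 52.9 kHz

Frequencies that alias to 0.9 kHz are k·fs ± 0.9 kHz for integer k ≥ 0.
k=0: 0.9 kHz.
k=1: 51.1 kHz, 52.9 kHz.
k=2: 103.1 kHz, 104.9 kHz.
Within [29.4 kHz, 71.1 kHz]: 51.1 kHz, 52.9 kHz.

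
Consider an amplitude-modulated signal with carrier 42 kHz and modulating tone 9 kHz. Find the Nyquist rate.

AM sidebands sit at fc ± fm = 33 kHz and 51 kHz.
Highest-frequency component: 51 kHz.
Nyquist rate = 2 × 51 kHz = 102 kHz.

102 kHz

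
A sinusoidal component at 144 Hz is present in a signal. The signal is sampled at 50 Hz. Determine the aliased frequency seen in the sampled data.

144 Hz mod fs = 44 Hz.
44 Hz > fs/2 = 25 Hz, folds to fs − 44 Hz = 6 Hz.

6 Hz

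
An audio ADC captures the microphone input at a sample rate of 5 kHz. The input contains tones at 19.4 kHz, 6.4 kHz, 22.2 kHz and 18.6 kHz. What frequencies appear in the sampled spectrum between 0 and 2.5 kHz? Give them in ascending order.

0.6 kHz, 1.4 kHz, 2.2 kHz

fs/2 = 2.5 kHz.
19.4 kHz mod fs = 4.4 kHz.
4.4 kHz > fs/2 = 2.5 kHz, folds to fs − 4.4 kHz = 0.6 kHz.
6.4 kHz mod fs = 1.4 kHz.
1.4 kHz ≤ fs/2 = 2.5 kHz, appears at 1.4 kHz.
22.2 kHz mod fs = 2.2 kHz.
2.2 kHz ≤ fs/2 = 2.5 kHz, appears at 2.2 kHz.
18.6 kHz mod fs = 3.6 kHz.
3.6 kHz > fs/2 = 2.5 kHz, folds to fs − 3.6 kHz = 1.4 kHz.
Distinct values: {0.6 kHz, 1.4 kHz, 2.2 kHz}.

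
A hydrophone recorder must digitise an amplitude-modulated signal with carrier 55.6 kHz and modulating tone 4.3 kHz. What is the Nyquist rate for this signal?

AM sidebands sit at fc ± fm = 51.3 kHz and 59.9 kHz.
Highest-frequency component: 59.9 kHz.
Nyquist rate = 2 × 59.9 kHz = 119.8 kHz.

119.8 kHz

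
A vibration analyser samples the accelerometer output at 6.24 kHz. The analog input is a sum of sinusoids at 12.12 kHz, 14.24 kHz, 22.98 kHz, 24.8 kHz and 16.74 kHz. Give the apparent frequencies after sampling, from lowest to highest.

fs/2 = 3.12 kHz.
12.12 kHz mod fs = 5.88 kHz.
5.88 kHz > fs/2 = 3.12 kHz, folds to fs − 5.88 kHz = 0.36 kHz.
14.24 kHz mod fs = 1.76 kHz.
1.76 kHz ≤ fs/2 = 3.12 kHz, appears at 1.76 kHz.
22.98 kHz mod fs = 4.26 kHz.
4.26 kHz > fs/2 = 3.12 kHz, folds to fs − 4.26 kHz = 1.98 kHz.
24.8 kHz mod fs = 6.08 kHz.
6.08 kHz > fs/2 = 3.12 kHz, folds to fs − 6.08 kHz = 0.16 kHz.
16.74 kHz mod fs = 4.26 kHz.
4.26 kHz > fs/2 = 3.12 kHz, folds to fs − 4.26 kHz = 1.98 kHz.
Distinct values: {0.16 kHz, 0.36 kHz, 1.76 kHz, 1.98 kHz}.

0.16 kHz, 0.36 kHz, 1.76 kHz, 1.98 kHz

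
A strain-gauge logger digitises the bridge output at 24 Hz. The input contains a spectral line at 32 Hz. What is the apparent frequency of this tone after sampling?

32 Hz mod fs = 8 Hz.
8 Hz ≤ fs/2 = 12 Hz, appears at 8 Hz.

8 Hz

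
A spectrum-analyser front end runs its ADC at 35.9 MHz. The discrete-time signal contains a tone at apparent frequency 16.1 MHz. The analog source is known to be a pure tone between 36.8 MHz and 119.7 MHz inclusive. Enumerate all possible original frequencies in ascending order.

Frequencies that alias to 16.1 MHz are k·fs ± 16.1 MHz for integer k ≥ 0.
k=0: 16.1 MHz.
k=1: 19.8 MHz, 52 MHz.
k=2: 55.7 MHz, 87.9 MHz.
k=3: 91.6 MHz, 123.8 MHz.
k=4: 127.5 MHz, 159.7 MHz.
Within [36.8 MHz, 119.7 MHz]: 52 MHz, 55.7 MHz, 87.9 MHz, 91.6 MHz.

52 MHz, 55.7 MHz, 87.9 MHz, 91.6 MHz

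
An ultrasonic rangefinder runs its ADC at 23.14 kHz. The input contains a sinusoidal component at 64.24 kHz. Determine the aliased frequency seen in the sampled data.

5.18 kHz

64.24 kHz mod fs = 17.96 kHz.
17.96 kHz > fs/2 = 11.57 kHz, folds to fs − 17.96 kHz = 5.18 kHz.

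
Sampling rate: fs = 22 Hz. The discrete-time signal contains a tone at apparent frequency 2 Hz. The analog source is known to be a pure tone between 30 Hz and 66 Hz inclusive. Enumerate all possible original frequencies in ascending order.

42 Hz, 46 Hz, 64 Hz

Frequencies that alias to 2 Hz are k·fs ± 2 Hz for integer k ≥ 0.
k=0: 2 Hz.
k=1: 20 Hz, 24 Hz.
k=2: 42 Hz, 46 Hz.
k=3: 64 Hz, 68 Hz.
k=4: 86 Hz, 90 Hz.
Within [30 Hz, 66 Hz]: 42 Hz, 46 Hz, 64 Hz.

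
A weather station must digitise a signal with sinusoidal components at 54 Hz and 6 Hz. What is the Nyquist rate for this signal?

108 Hz

Highest-frequency component: 54 Hz.
Nyquist rate = 2 × 54 Hz = 108 Hz.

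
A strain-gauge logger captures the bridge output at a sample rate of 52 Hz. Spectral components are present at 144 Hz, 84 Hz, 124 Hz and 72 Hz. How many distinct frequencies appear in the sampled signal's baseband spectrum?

fs/2 = 26 Hz.
144 Hz mod fs = 40 Hz.
40 Hz > fs/2 = 26 Hz, folds to fs − 40 Hz = 12 Hz.
84 Hz mod fs = 32 Hz.
32 Hz > fs/2 = 26 Hz, folds to fs − 32 Hz = 20 Hz.
124 Hz mod fs = 20 Hz.
20 Hz ≤ fs/2 = 26 Hz, appears at 20 Hz.
72 Hz mod fs = 20 Hz.
20 Hz ≤ fs/2 = 26 Hz, appears at 20 Hz.
Distinct values: {12 Hz, 20 Hz} → 2.

2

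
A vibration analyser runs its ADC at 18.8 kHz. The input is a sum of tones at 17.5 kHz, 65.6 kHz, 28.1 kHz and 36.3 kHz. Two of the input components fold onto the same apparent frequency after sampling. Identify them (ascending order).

17.5 kHz, 36.3 kHz

fs/2 = 9.4 kHz.
17.5 kHz > fs/2 = 9.4 kHz, folds to fs − 17.5 kHz = 1.3 kHz.
65.6 kHz mod fs = 9.2 kHz.
9.2 kHz ≤ fs/2 = 9.4 kHz, appears at 9.2 kHz.
28.1 kHz mod fs = 9.3 kHz.
9.3 kHz ≤ fs/2 = 9.4 kHz, appears at 9.3 kHz.
36.3 kHz mod fs = 17.5 kHz.
17.5 kHz > fs/2 = 9.4 kHz, folds to fs − 17.5 kHz = 1.3 kHz.
17.5 kHz and 36.3 kHz both map to 1.3 kHz.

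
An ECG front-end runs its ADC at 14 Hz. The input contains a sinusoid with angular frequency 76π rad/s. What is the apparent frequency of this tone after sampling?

ω = 76π rad/s → f = ω/(2π) = 38 Hz.
38 Hz mod fs = 10 Hz.
10 Hz > fs/2 = 7 Hz, folds to fs − 10 Hz = 4 Hz.

4 Hz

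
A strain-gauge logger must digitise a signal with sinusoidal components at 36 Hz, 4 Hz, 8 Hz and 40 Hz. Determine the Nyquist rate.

Highest-frequency component: 40 Hz.
Nyquist rate = 2 × 40 Hz = 80 Hz.

80 Hz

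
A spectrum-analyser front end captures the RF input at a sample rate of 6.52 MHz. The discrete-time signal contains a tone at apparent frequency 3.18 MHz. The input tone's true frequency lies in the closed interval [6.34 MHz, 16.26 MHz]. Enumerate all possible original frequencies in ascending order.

Frequencies that alias to 3.18 MHz are k·fs ± 3.18 MHz for integer k ≥ 0.
k=0: 3.18 MHz.
k=1: 3.34 MHz, 9.7 MHz.
k=2: 9.86 MHz, 16.22 MHz.
k=3: 16.38 MHz, 22.74 MHz.
Within [6.34 MHz, 16.26 MHz]: 9.7 MHz, 9.86 MHz, 16.22 MHz.

9.7 MHz, 9.86 MHz, 16.22 MHz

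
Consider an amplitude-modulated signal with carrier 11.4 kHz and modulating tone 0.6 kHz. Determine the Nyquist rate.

AM sidebands sit at fc ± fm = 10.8 kHz and 12 kHz.
Highest-frequency component: 12 kHz.
Nyquist rate = 2 × 12 kHz = 24 kHz.

24 kHz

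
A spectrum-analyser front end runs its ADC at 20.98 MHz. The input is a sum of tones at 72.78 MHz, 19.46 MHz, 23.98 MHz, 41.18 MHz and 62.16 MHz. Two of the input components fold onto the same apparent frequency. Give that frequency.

fs/2 = 10.49 MHz.
72.78 MHz mod fs = 9.84 MHz.
9.84 MHz ≤ fs/2 = 10.49 MHz, appears at 9.84 MHz.
19.46 MHz > fs/2 = 10.49 MHz, folds to fs − 19.46 MHz = 1.52 MHz.
23.98 MHz mod fs = 3 MHz.
3 MHz ≤ fs/2 = 10.49 MHz, appears at 3 MHz.
41.18 MHz mod fs = 20.2 MHz.
20.2 MHz > fs/2 = 10.49 MHz, folds to fs − 20.2 MHz = 0.78 MHz.
62.16 MHz mod fs = 20.2 MHz.
20.2 MHz > fs/2 = 10.49 MHz, folds to fs − 20.2 MHz = 0.78 MHz.
41.18 MHz and 62.16 MHz both map to 0.78 MHz.

0.78 MHz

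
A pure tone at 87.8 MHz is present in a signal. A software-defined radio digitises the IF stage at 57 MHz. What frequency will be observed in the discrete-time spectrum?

26.2 MHz

87.8 MHz mod fs = 30.8 MHz.
30.8 MHz > fs/2 = 28.5 MHz, folds to fs − 30.8 MHz = 26.2 MHz.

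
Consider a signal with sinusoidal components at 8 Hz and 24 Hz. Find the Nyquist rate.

48 Hz

Highest-frequency component: 24 Hz.
Nyquist rate = 2 × 24 Hz = 48 Hz.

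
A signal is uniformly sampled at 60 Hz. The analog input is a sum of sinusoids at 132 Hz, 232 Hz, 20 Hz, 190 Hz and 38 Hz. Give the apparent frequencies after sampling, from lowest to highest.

8 Hz, 10 Hz, 12 Hz, 20 Hz, 22 Hz

fs/2 = 30 Hz.
132 Hz mod fs = 12 Hz.
12 Hz ≤ fs/2 = 30 Hz, appears at 12 Hz.
232 Hz mod fs = 52 Hz.
52 Hz > fs/2 = 30 Hz, folds to fs − 52 Hz = 8 Hz.
20 Hz ≤ fs/2 = 30 Hz, passes unchanged.
190 Hz mod fs = 10 Hz.
10 Hz ≤ fs/2 = 30 Hz, appears at 10 Hz.
38 Hz > fs/2 = 30 Hz, folds to fs − 38 Hz = 22 Hz.
Distinct values: {8 Hz, 10 Hz, 12 Hz, 20 Hz, 22 Hz}.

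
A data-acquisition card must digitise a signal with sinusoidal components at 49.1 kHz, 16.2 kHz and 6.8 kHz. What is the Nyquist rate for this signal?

98.2 kHz

Highest-frequency component: 49.1 kHz.
Nyquist rate = 2 × 49.1 kHz = 98.2 kHz.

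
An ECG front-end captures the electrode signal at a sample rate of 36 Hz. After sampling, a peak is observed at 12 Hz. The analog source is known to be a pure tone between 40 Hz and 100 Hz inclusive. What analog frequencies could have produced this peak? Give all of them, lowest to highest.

Frequencies that alias to 12 Hz are k·fs ± 12 Hz for integer k ≥ 0.
k=0: 12 Hz.
k=1: 24 Hz, 48 Hz.
k=2: 60 Hz, 84 Hz.
k=3: 96 Hz, 120 Hz.
k=4: 132 Hz, 156 Hz.
Within [40 Hz, 100 Hz]: 48 Hz, 60 Hz, 84 Hz, 96 Hz.

48 Hz, 60 Hz, 84 Hz, 96 Hz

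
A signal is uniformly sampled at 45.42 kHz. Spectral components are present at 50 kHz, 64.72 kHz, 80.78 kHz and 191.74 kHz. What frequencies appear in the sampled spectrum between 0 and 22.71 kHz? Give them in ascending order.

4.58 kHz, 10.06 kHz, 19.3 kHz

fs/2 = 22.71 kHz.
50 kHz mod fs = 4.58 kHz.
4.58 kHz ≤ fs/2 = 22.71 kHz, appears at 4.58 kHz.
64.72 kHz mod fs = 19.3 kHz.
19.3 kHz ≤ fs/2 = 22.71 kHz, appears at 19.3 kHz.
80.78 kHz mod fs = 35.36 kHz.
35.36 kHz > fs/2 = 22.71 kHz, folds to fs − 35.36 kHz = 10.06 kHz.
191.74 kHz mod fs = 10.06 kHz.
10.06 kHz ≤ fs/2 = 22.71 kHz, appears at 10.06 kHz.
Distinct values: {4.58 kHz, 10.06 kHz, 19.3 kHz}.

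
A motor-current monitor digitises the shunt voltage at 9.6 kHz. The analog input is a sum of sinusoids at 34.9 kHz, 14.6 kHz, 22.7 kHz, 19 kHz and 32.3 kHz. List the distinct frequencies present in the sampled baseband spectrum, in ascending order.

0.2 kHz, 3.5 kHz, 4.6 kHz

fs/2 = 4.8 kHz.
34.9 kHz mod fs = 6.1 kHz.
6.1 kHz > fs/2 = 4.8 kHz, folds to fs − 6.1 kHz = 3.5 kHz.
14.6 kHz mod fs = 5 kHz.
5 kHz > fs/2 = 4.8 kHz, folds to fs − 5 kHz = 4.6 kHz.
22.7 kHz mod fs = 3.5 kHz.
3.5 kHz ≤ fs/2 = 4.8 kHz, appears at 3.5 kHz.
19 kHz mod fs = 9.4 kHz.
9.4 kHz > fs/2 = 4.8 kHz, folds to fs − 9.4 kHz = 0.2 kHz.
32.3 kHz mod fs = 3.5 kHz.
3.5 kHz ≤ fs/2 = 4.8 kHz, appears at 3.5 kHz.
Distinct values: {0.2 kHz, 3.5 kHz, 4.6 kHz}.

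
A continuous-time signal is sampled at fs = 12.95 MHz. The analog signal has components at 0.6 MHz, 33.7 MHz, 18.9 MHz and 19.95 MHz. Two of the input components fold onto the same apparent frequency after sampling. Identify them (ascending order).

18.9 MHz, 19.95 MHz

fs/2 = 6.475 MHz.
0.6 MHz ≤ fs/2 = 6.475 MHz, passes unchanged.
33.7 MHz mod fs = 7.8 MHz.
7.8 MHz > fs/2 = 6.475 MHz, folds to fs − 7.8 MHz = 5.15 MHz.
18.9 MHz mod fs = 5.95 MHz.
5.95 MHz ≤ fs/2 = 6.475 MHz, appears at 5.95 MHz.
19.95 MHz mod fs = 7 MHz.
7 MHz > fs/2 = 6.475 MHz, folds to fs − 7 MHz = 5.95 MHz.
18.9 MHz and 19.95 MHz both map to 5.95 MHz.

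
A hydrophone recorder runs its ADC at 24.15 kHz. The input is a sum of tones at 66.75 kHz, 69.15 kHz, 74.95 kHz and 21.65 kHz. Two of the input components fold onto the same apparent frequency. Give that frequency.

2.5 kHz

fs/2 = 12.075 kHz.
66.75 kHz mod fs = 18.45 kHz.
18.45 kHz > fs/2 = 12.075 kHz, folds to fs − 18.45 kHz = 5.7 kHz.
69.15 kHz mod fs = 20.85 kHz.
20.85 kHz > fs/2 = 12.075 kHz, folds to fs − 20.85 kHz = 3.3 kHz.
74.95 kHz mod fs = 2.5 kHz.
2.5 kHz ≤ fs/2 = 12.075 kHz, appears at 2.5 kHz.
21.65 kHz > fs/2 = 12.075 kHz, folds to fs − 21.65 kHz = 2.5 kHz.
21.65 kHz and 74.95 kHz both map to 2.5 kHz.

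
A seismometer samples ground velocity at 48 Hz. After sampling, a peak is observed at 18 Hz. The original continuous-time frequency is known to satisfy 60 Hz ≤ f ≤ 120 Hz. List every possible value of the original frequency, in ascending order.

66 Hz, 78 Hz, 114 Hz

Frequencies that alias to 18 Hz are k·fs ± 18 Hz for integer k ≥ 0.
k=0: 18 Hz.
k=1: 30 Hz, 66 Hz.
k=2: 78 Hz, 114 Hz.
k=3: 126 Hz, 162 Hz.
Within [60 Hz, 120 Hz]: 66 Hz, 78 Hz, 114 Hz.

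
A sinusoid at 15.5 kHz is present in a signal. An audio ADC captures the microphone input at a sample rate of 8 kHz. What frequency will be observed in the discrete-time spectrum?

0.5 kHz

15.5 kHz mod fs = 7.5 kHz.
7.5 kHz > fs/2 = 4 kHz, folds to fs − 7.5 kHz = 0.5 kHz.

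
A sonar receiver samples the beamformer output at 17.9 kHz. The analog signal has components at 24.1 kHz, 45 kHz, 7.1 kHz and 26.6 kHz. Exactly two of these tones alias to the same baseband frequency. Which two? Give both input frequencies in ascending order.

26.6 kHz, 45 kHz

fs/2 = 8.95 kHz.
24.1 kHz mod fs = 6.2 kHz.
6.2 kHz ≤ fs/2 = 8.95 kHz, appears at 6.2 kHz.
45 kHz mod fs = 9.2 kHz.
9.2 kHz > fs/2 = 8.95 kHz, folds to fs − 9.2 kHz = 8.7 kHz.
7.1 kHz ≤ fs/2 = 8.95 kHz, passes unchanged.
26.6 kHz mod fs = 8.7 kHz.
8.7 kHz ≤ fs/2 = 8.95 kHz, appears at 8.7 kHz.
26.6 kHz and 45 kHz both map to 8.7 kHz.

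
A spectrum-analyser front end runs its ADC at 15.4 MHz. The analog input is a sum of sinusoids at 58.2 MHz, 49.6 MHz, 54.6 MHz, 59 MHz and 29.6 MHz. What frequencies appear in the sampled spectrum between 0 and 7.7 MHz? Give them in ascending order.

fs/2 = 7.7 MHz.
58.2 MHz mod fs = 12 MHz.
12 MHz > fs/2 = 7.7 MHz, folds to fs − 12 MHz = 3.4 MHz.
49.6 MHz mod fs = 3.4 MHz.
3.4 MHz ≤ fs/2 = 7.7 MHz, appears at 3.4 MHz.
54.6 MHz mod fs = 8.4 MHz.
8.4 MHz > fs/2 = 7.7 MHz, folds to fs − 8.4 MHz = 7 MHz.
59 MHz mod fs = 12.8 MHz.
12.8 MHz > fs/2 = 7.7 MHz, folds to fs − 12.8 MHz = 2.6 MHz.
29.6 MHz mod fs = 14.2 MHz.
14.2 MHz > fs/2 = 7.7 MHz, folds to fs − 14.2 MHz = 1.2 MHz.
Distinct values: {1.2 MHz, 2.6 MHz, 3.4 MHz, 7 MHz}.

1.2 MHz, 2.6 MHz, 3.4 MHz, 7 MHz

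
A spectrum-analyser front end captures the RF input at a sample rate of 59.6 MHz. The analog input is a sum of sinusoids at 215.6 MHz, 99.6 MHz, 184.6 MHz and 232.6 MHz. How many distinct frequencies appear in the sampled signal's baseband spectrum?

3

fs/2 = 29.8 MHz.
215.6 MHz mod fs = 36.8 MHz.
36.8 MHz > fs/2 = 29.8 MHz, folds to fs − 36.8 MHz = 22.8 MHz.
99.6 MHz mod fs = 40 MHz.
40 MHz > fs/2 = 29.8 MHz, folds to fs − 40 MHz = 19.6 MHz.
184.6 MHz mod fs = 5.8 MHz.
5.8 MHz ≤ fs/2 = 29.8 MHz, appears at 5.8 MHz.
232.6 MHz mod fs = 53.8 MHz.
53.8 MHz > fs/2 = 29.8 MHz, folds to fs − 53.8 MHz = 5.8 MHz.
Distinct values: {5.8 MHz, 19.6 MHz, 22.8 MHz} → 3.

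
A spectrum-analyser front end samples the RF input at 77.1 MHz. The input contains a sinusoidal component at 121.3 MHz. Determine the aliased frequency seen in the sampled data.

121.3 MHz mod fs = 44.2 MHz.
44.2 MHz > fs/2 = 38.55 MHz, folds to fs − 44.2 MHz = 32.9 MHz.

32.9 MHz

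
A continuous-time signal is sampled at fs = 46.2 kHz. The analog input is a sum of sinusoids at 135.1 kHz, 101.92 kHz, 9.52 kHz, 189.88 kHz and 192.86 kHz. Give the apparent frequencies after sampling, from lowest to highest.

fs/2 = 23.1 kHz.
135.1 kHz mod fs = 42.7 kHz.
42.7 kHz > fs/2 = 23.1 kHz, folds to fs − 42.7 kHz = 3.5 kHz.
101.92 kHz mod fs = 9.52 kHz.
9.52 kHz ≤ fs/2 = 23.1 kHz, appears at 9.52 kHz.
9.52 kHz ≤ fs/2 = 23.1 kHz, passes unchanged.
189.88 kHz mod fs = 5.08 kHz.
5.08 kHz ≤ fs/2 = 23.1 kHz, appears at 5.08 kHz.
192.86 kHz mod fs = 8.06 kHz.
8.06 kHz ≤ fs/2 = 23.1 kHz, appears at 8.06 kHz.
Distinct values: {3.5 kHz, 5.08 kHz, 8.06 kHz, 9.52 kHz}.

3.5 kHz, 5.08 kHz, 8.06 kHz, 9.52 kHz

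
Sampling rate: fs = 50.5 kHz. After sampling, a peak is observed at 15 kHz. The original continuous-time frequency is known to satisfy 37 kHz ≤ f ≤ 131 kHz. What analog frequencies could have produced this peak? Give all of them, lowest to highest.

Frequencies that alias to 15 kHz are k·fs ± 15 kHz for integer k ≥ 0.
k=0: 15 kHz.
k=1: 35.5 kHz, 65.5 kHz.
k=2: 86 kHz, 116 kHz.
k=3: 136.5 kHz, 166.5 kHz.
Within [37 kHz, 131 kHz]: 65.5 kHz, 86 kHz, 116 kHz.

65.5 kHz, 86 kHz, 116 kHz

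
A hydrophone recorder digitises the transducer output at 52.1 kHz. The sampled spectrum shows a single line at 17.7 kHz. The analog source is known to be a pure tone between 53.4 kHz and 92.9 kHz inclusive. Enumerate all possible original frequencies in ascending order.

Frequencies that alias to 17.7 kHz are k·fs ± 17.7 kHz for integer k ≥ 0.
k=0: 17.7 kHz.
k=1: 34.4 kHz, 69.8 kHz.
k=2: 86.5 kHz, 121.9 kHz.
k=3: 138.6 kHz, 174 kHz.
Within [53.4 kHz, 92.9 kHz]: 69.8 kHz, 86.5 kHz.

69.8 kHz, 86.5 kHz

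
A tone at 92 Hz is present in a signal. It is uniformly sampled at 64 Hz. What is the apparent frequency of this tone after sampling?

92 Hz mod fs = 28 Hz.
28 Hz ≤ fs/2 = 32 Hz, appears at 28 Hz.

28 Hz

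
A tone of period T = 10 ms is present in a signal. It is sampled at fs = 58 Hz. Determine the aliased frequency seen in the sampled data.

16 Hz

T = 10 ms → f = 1/T = 100 Hz.
100 Hz mod fs = 42 Hz.
42 Hz > fs/2 = 29 Hz, folds to fs − 42 Hz = 16 Hz.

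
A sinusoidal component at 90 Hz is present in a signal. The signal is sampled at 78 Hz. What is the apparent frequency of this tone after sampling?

12 Hz

90 Hz mod fs = 12 Hz.
12 Hz ≤ fs/2 = 39 Hz, appears at 12 Hz.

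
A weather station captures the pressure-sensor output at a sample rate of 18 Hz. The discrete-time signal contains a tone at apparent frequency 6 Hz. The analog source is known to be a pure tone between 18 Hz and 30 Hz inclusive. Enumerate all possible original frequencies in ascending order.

Frequencies that alias to 6 Hz are k·fs ± 6 Hz for integer k ≥ 0.
k=0: 6 Hz.
k=1: 12 Hz, 24 Hz.
k=2: 30 Hz, 42 Hz.
k=3: 48 Hz, 60 Hz.
Within [18 Hz, 30 Hz]: 24 Hz, 30 Hz.

24 Hz, 30 Hz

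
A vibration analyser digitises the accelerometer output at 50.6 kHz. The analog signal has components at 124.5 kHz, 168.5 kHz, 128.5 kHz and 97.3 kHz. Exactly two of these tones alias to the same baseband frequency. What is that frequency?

23.3 kHz

fs/2 = 25.3 kHz.
124.5 kHz mod fs = 23.3 kHz.
23.3 kHz ≤ fs/2 = 25.3 kHz, appears at 23.3 kHz.
168.5 kHz mod fs = 16.7 kHz.
16.7 kHz ≤ fs/2 = 25.3 kHz, appears at 16.7 kHz.
128.5 kHz mod fs = 27.3 kHz.
27.3 kHz > fs/2 = 25.3 kHz, folds to fs − 27.3 kHz = 23.3 kHz.
97.3 kHz mod fs = 46.7 kHz.
46.7 kHz > fs/2 = 25.3 kHz, folds to fs − 46.7 kHz = 3.9 kHz.
124.5 kHz and 128.5 kHz both map to 23.3 kHz.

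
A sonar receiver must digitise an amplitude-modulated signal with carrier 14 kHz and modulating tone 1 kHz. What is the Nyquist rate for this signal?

AM sidebands sit at fc ± fm = 13 kHz and 15 kHz.
Highest-frequency component: 15 kHz.
Nyquist rate = 2 × 15 kHz = 30 kHz.

30 kHz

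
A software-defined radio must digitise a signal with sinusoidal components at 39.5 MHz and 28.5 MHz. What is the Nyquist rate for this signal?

Highest-frequency component: 39.5 MHz.
Nyquist rate = 2 × 39.5 MHz = 79 MHz.

79 MHz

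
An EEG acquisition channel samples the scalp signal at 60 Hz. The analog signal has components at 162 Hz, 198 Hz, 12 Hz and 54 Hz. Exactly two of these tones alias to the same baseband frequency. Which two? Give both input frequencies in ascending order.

162 Hz, 198 Hz

fs/2 = 30 Hz.
162 Hz mod fs = 42 Hz.
42 Hz > fs/2 = 30 Hz, folds to fs − 42 Hz = 18 Hz.
198 Hz mod fs = 18 Hz.
18 Hz ≤ fs/2 = 30 Hz, appears at 18 Hz.
12 Hz ≤ fs/2 = 30 Hz, passes unchanged.
54 Hz > fs/2 = 30 Hz, folds to fs − 54 Hz = 6 Hz.
162 Hz and 198 Hz both map to 18 Hz.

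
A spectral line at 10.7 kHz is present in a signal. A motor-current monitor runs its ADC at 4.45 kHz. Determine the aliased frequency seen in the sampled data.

10.7 kHz mod fs = 1.8 kHz.
1.8 kHz ≤ fs/2 = 2.225 kHz, appears at 1.8 kHz.

1.8 kHz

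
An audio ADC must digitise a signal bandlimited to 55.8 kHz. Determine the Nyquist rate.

Nyquist rate = 2 × 55.8 kHz = 111.6 kHz.

111.6 kHz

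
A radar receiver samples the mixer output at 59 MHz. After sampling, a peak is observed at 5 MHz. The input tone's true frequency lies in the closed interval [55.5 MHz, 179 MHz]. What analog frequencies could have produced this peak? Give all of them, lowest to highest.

64 MHz, 113 MHz, 123 MHz, 172 MHz

Frequencies that alias to 5 MHz are k·fs ± 5 MHz for integer k ≥ 0.
k=0: 5 MHz.
k=1: 54 MHz, 64 MHz.
k=2: 113 MHz, 123 MHz.
k=3: 172 MHz, 182 MHz.
k=4: 231 MHz, 241 MHz.
Within [55.5 MHz, 179 MHz]: 64 MHz, 113 MHz, 123 MHz, 172 MHz.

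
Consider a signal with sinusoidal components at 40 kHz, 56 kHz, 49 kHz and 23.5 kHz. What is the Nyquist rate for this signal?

Highest-frequency component: 56 kHz.
Nyquist rate = 2 × 56 kHz = 112 kHz.

112 kHz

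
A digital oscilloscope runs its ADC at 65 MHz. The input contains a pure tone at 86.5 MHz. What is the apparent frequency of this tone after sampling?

86.5 MHz mod fs = 21.5 MHz.
21.5 MHz ≤ fs/2 = 32.5 MHz, appears at 21.5 MHz.

21.5 MHz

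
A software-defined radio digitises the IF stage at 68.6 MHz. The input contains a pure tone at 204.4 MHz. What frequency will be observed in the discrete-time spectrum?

204.4 MHz mod fs = 67.2 MHz.
67.2 MHz > fs/2 = 34.3 MHz, folds to fs − 67.2 MHz = 1.4 MHz.

1.4 MHz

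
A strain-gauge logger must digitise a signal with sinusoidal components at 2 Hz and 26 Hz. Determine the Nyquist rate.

Highest-frequency component: 26 Hz.
Nyquist rate = 2 × 26 Hz = 52 Hz.

52 Hz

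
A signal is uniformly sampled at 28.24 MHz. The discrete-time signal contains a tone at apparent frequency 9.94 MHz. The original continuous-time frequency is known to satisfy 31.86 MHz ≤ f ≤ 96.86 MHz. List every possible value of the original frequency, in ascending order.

38.18 MHz, 46.54 MHz, 66.42 MHz, 74.78 MHz, 94.66 MHz

Frequencies that alias to 9.94 MHz are k·fs ± 9.94 MHz for integer k ≥ 0.
k=0: 9.94 MHz.
k=1: 18.3 MHz, 38.18 MHz.
k=2: 46.54 MHz, 66.42 MHz.
k=3: 74.78 MHz, 94.66 MHz.
k=4: 103.02 MHz, 122.9 MHz.
Within [31.86 MHz, 96.86 MHz]: 38.18 MHz, 46.54 MHz, 66.42 MHz, 74.78 MHz, 94.66 MHz.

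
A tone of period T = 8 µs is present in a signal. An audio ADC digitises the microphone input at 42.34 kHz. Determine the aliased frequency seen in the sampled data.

2.02 kHz

T = 8 µs → f = 1/T = 125 kHz.
125 kHz mod fs = 40.32 kHz.
40.32 kHz > fs/2 = 21.17 kHz, folds to fs − 40.32 kHz = 2.02 kHz.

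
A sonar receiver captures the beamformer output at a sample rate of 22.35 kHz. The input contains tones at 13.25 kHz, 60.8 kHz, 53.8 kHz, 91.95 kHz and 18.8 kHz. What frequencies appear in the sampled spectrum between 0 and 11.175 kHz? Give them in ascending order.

2.55 kHz, 3.55 kHz, 6.25 kHz, 9.1 kHz

fs/2 = 11.175 kHz.
13.25 kHz > fs/2 = 11.175 kHz, folds to fs − 13.25 kHz = 9.1 kHz.
60.8 kHz mod fs = 16.1 kHz.
16.1 kHz > fs/2 = 11.175 kHz, folds to fs − 16.1 kHz = 6.25 kHz.
53.8 kHz mod fs = 9.1 kHz.
9.1 kHz ≤ fs/2 = 11.175 kHz, appears at 9.1 kHz.
91.95 kHz mod fs = 2.55 kHz.
2.55 kHz ≤ fs/2 = 11.175 kHz, appears at 2.55 kHz.
18.8 kHz > fs/2 = 11.175 kHz, folds to fs − 18.8 kHz = 3.55 kHz.
Distinct values: {2.55 kHz, 3.55 kHz, 6.25 kHz, 9.1 kHz}.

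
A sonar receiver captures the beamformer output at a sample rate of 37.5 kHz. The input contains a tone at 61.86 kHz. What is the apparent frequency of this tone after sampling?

61.86 kHz mod fs = 24.36 kHz.
24.36 kHz > fs/2 = 18.75 kHz, folds to fs − 24.36 kHz = 13.14 kHz.

13.14 kHz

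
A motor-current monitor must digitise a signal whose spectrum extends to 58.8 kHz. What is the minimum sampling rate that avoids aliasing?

Nyquist rate = 2 × 58.8 kHz = 117.6 kHz.

117.6 kHz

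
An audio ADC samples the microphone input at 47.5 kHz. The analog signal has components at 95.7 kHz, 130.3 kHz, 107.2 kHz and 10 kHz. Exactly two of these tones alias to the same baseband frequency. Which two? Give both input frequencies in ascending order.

107.2 kHz, 130.3 kHz

fs/2 = 23.75 kHz.
95.7 kHz mod fs = 0.7 kHz.
0.7 kHz ≤ fs/2 = 23.75 kHz, appears at 0.7 kHz.
130.3 kHz mod fs = 35.3 kHz.
35.3 kHz > fs/2 = 23.75 kHz, folds to fs − 35.3 kHz = 12.2 kHz.
107.2 kHz mod fs = 12.2 kHz.
12.2 kHz ≤ fs/2 = 23.75 kHz, appears at 12.2 kHz.
10 kHz ≤ fs/2 = 23.75 kHz, passes unchanged.
107.2 kHz and 130.3 kHz both map to 12.2 kHz.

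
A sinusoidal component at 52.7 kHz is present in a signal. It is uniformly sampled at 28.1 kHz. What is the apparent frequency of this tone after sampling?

52.7 kHz mod fs = 24.6 kHz.
24.6 kHz > fs/2 = 14.05 kHz, folds to fs − 24.6 kHz = 3.5 kHz.

3.5 kHz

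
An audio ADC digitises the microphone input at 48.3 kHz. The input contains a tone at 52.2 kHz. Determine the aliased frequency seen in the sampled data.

3.9 kHz

52.2 kHz mod fs = 3.9 kHz.
3.9 kHz ≤ fs/2 = 24.15 kHz, appears at 3.9 kHz.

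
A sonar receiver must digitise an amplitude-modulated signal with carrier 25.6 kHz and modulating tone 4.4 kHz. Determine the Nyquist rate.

60 kHz

AM sidebands sit at fc ± fm = 21.2 kHz and 30 kHz.
Highest-frequency component: 30 kHz.
Nyquist rate = 2 × 30 kHz = 60 kHz.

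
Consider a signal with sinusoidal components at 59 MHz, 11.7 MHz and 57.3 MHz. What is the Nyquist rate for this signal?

118 MHz

Highest-frequency component: 59 MHz.
Nyquist rate = 2 × 59 MHz = 118 MHz.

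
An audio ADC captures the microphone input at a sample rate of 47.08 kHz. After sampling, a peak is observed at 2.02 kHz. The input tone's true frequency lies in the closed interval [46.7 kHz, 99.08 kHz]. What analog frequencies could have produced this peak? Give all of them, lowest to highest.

49.1 kHz, 92.14 kHz, 96.18 kHz

Frequencies that alias to 2.02 kHz are k·fs ± 2.02 kHz for integer k ≥ 0.
k=0: 2.02 kHz.
k=1: 45.06 kHz, 49.1 kHz.
k=2: 92.14 kHz, 96.18 kHz.
k=3: 139.22 kHz, 143.26 kHz.
Within [46.7 kHz, 99.08 kHz]: 49.1 kHz, 92.14 kHz, 96.18 kHz.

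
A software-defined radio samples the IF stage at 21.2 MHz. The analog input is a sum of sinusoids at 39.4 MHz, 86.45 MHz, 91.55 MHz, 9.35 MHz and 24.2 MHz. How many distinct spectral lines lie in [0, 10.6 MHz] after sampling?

4

fs/2 = 10.6 MHz.
39.4 MHz mod fs = 18.2 MHz.
18.2 MHz > fs/2 = 10.6 MHz, folds to fs − 18.2 MHz = 3 MHz.
86.45 MHz mod fs = 1.65 MHz.
1.65 MHz ≤ fs/2 = 10.6 MHz, appears at 1.65 MHz.
91.55 MHz mod fs = 6.75 MHz.
6.75 MHz ≤ fs/2 = 10.6 MHz, appears at 6.75 MHz.
9.35 MHz ≤ fs/2 = 10.6 MHz, passes unchanged.
24.2 MHz mod fs = 3 MHz.
3 MHz ≤ fs/2 = 10.6 MHz, appears at 3 MHz.
Distinct values: {1.65 MHz, 3 MHz, 6.75 MHz, 9.35 MHz} → 4.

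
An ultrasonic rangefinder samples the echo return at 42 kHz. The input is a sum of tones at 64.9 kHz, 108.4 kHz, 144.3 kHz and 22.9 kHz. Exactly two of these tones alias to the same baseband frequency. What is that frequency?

fs/2 = 21 kHz.
64.9 kHz mod fs = 22.9 kHz.
22.9 kHz > fs/2 = 21 kHz, folds to fs − 22.9 kHz = 19.1 kHz.
108.4 kHz mod fs = 24.4 kHz.
24.4 kHz > fs/2 = 21 kHz, folds to fs − 24.4 kHz = 17.6 kHz.
144.3 kHz mod fs = 18.3 kHz.
18.3 kHz ≤ fs/2 = 21 kHz, appears at 18.3 kHz.
22.9 kHz > fs/2 = 21 kHz, folds to fs − 22.9 kHz = 19.1 kHz.
22.9 kHz and 64.9 kHz both map to 19.1 kHz.

19.1 kHz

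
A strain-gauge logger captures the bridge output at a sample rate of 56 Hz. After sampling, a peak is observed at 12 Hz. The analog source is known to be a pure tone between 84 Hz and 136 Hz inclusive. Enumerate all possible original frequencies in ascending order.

100 Hz, 124 Hz

Frequencies that alias to 12 Hz are k·fs ± 12 Hz for integer k ≥ 0.
k=0: 12 Hz.
k=1: 44 Hz, 68 Hz.
k=2: 100 Hz, 124 Hz.
k=3: 156 Hz, 180 Hz.
Within [84 Hz, 136 Hz]: 100 Hz, 124 Hz.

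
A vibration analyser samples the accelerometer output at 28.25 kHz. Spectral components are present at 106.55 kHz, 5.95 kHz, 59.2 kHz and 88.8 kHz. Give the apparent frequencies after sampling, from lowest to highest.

fs/2 = 14.125 kHz.
106.55 kHz mod fs = 21.8 kHz.
21.8 kHz > fs/2 = 14.125 kHz, folds to fs − 21.8 kHz = 6.45 kHz.
5.95 kHz ≤ fs/2 = 14.125 kHz, passes unchanged.
59.2 kHz mod fs = 2.7 kHz.
2.7 kHz ≤ fs/2 = 14.125 kHz, appears at 2.7 kHz.
88.8 kHz mod fs = 4.05 kHz.
4.05 kHz ≤ fs/2 = 14.125 kHz, appears at 4.05 kHz.
Distinct values: {2.7 kHz, 4.05 kHz, 5.95 kHz, 6.45 kHz}.

2.7 kHz, 4.05 kHz, 5.95 kHz, 6.45 kHz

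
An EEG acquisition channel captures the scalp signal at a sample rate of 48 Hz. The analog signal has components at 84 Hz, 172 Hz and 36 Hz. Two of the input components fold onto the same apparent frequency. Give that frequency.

fs/2 = 24 Hz.
84 Hz mod fs = 36 Hz.
36 Hz > fs/2 = 24 Hz, folds to fs − 36 Hz = 12 Hz.
172 Hz mod fs = 28 Hz.
28 Hz > fs/2 = 24 Hz, folds to fs − 28 Hz = 20 Hz.
36 Hz > fs/2 = 24 Hz, folds to fs − 36 Hz = 12 Hz.
36 Hz and 84 Hz both map to 12 Hz.

12 Hz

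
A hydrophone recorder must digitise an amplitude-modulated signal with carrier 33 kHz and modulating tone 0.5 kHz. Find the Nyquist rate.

67 kHz

AM sidebands sit at fc ± fm = 32.5 kHz and 33.5 kHz.
Highest-frequency component: 33.5 kHz.
Nyquist rate = 2 × 33.5 kHz = 67 kHz.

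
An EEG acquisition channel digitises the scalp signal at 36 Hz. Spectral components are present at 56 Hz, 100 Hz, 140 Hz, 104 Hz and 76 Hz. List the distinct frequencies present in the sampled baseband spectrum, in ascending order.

fs/2 = 18 Hz.
56 Hz mod fs = 20 Hz.
20 Hz > fs/2 = 18 Hz, folds to fs − 20 Hz = 16 Hz.
100 Hz mod fs = 28 Hz.
28 Hz > fs/2 = 18 Hz, folds to fs − 28 Hz = 8 Hz.
140 Hz mod fs = 32 Hz.
32 Hz > fs/2 = 18 Hz, folds to fs − 32 Hz = 4 Hz.
104 Hz mod fs = 32 Hz.
32 Hz > fs/2 = 18 Hz, folds to fs − 32 Hz = 4 Hz.
76 Hz mod fs = 4 Hz.
4 Hz ≤ fs/2 = 18 Hz, appears at 4 Hz.
Distinct values: {4 Hz, 8 Hz, 16 Hz}.

4 Hz, 8 Hz, 16 Hz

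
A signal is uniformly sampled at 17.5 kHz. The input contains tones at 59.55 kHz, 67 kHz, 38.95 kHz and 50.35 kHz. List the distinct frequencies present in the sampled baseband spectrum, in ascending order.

fs/2 = 8.75 kHz.
59.55 kHz mod fs = 7.05 kHz.
7.05 kHz ≤ fs/2 = 8.75 kHz, appears at 7.05 kHz.
67 kHz mod fs = 14.5 kHz.
14.5 kHz > fs/2 = 8.75 kHz, folds to fs − 14.5 kHz = 3 kHz.
38.95 kHz mod fs = 3.95 kHz.
3.95 kHz ≤ fs/2 = 8.75 kHz, appears at 3.95 kHz.
50.35 kHz mod fs = 15.35 kHz.
15.35 kHz > fs/2 = 8.75 kHz, folds to fs − 15.35 kHz = 2.15 kHz.
Distinct values: {2.15 kHz, 3 kHz, 3.95 kHz, 7.05 kHz}.

2.15 kHz, 3 kHz, 3.95 kHz, 7.05 kHz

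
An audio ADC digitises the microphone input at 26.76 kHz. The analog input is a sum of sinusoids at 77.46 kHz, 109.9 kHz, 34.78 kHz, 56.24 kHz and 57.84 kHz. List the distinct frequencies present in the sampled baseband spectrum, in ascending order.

fs/2 = 13.38 kHz.
77.46 kHz mod fs = 23.94 kHz.
23.94 kHz > fs/2 = 13.38 kHz, folds to fs − 23.94 kHz = 2.82 kHz.
109.9 kHz mod fs = 2.86 kHz.
2.86 kHz ≤ fs/2 = 13.38 kHz, appears at 2.86 kHz.
34.78 kHz mod fs = 8.02 kHz.
8.02 kHz ≤ fs/2 = 13.38 kHz, appears at 8.02 kHz.
56.24 kHz mod fs = 2.72 kHz.
2.72 kHz ≤ fs/2 = 13.38 kHz, appears at 2.72 kHz.
57.84 kHz mod fs = 4.32 kHz.
4.32 kHz ≤ fs/2 = 13.38 kHz, appears at 4.32 kHz.
Distinct values: {2.72 kHz, 2.82 kHz, 2.86 kHz, 4.32 kHz, 8.02 kHz}.

2.72 kHz, 2.82 kHz, 2.86 kHz, 4.32 kHz, 8.02 kHz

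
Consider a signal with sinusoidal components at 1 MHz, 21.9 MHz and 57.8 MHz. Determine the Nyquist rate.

Highest-frequency component: 57.8 MHz.
Nyquist rate = 2 × 57.8 MHz = 115.6 MHz.

115.6 MHz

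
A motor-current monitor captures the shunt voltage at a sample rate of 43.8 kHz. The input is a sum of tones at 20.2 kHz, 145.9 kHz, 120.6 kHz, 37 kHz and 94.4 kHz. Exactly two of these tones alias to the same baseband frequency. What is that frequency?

6.8 kHz

fs/2 = 21.9 kHz.
20.2 kHz ≤ fs/2 = 21.9 kHz, passes unchanged.
145.9 kHz mod fs = 14.5 kHz.
14.5 kHz ≤ fs/2 = 21.9 kHz, appears at 14.5 kHz.
120.6 kHz mod fs = 33 kHz.
33 kHz > fs/2 = 21.9 kHz, folds to fs − 33 kHz = 10.8 kHz.
37 kHz > fs/2 = 21.9 kHz, folds to fs − 37 kHz = 6.8 kHz.
94.4 kHz mod fs = 6.8 kHz.
6.8 kHz ≤ fs/2 = 21.9 kHz, appears at 6.8 kHz.
37 kHz and 94.4 kHz both map to 6.8 kHz.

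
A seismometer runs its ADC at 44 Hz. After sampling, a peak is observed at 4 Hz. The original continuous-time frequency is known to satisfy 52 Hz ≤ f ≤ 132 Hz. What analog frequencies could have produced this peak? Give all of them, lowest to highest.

Frequencies that alias to 4 Hz are k·fs ± 4 Hz for integer k ≥ 0.
k=0: 4 Hz.
k=1: 40 Hz, 48 Hz.
k=2: 84 Hz, 92 Hz.
k=3: 128 Hz, 136 Hz.
k=4: 172 Hz, 180 Hz.
Within [52 Hz, 132 Hz]: 84 Hz, 92 Hz, 128 Hz.

84 Hz, 92 Hz, 128 Hz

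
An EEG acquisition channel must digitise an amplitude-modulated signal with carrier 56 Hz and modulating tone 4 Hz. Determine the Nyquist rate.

AM sidebands sit at fc ± fm = 52 Hz and 60 Hz.
Highest-frequency component: 60 Hz.
Nyquist rate = 2 × 60 Hz = 120 Hz.

120 Hz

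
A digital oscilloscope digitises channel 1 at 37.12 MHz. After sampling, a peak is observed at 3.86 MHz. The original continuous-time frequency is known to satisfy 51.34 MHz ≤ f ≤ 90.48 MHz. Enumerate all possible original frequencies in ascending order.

Frequencies that alias to 3.86 MHz are k·fs ± 3.86 MHz for integer k ≥ 0.
k=0: 3.86 MHz.
k=1: 33.26 MHz, 40.98 MHz.
k=2: 70.38 MHz, 78.1 MHz.
k=3: 107.5 MHz, 115.22 MHz.
Within [51.34 MHz, 90.48 MHz]: 70.38 MHz, 78.1 MHz.

70.38 MHz, 78.1 MHz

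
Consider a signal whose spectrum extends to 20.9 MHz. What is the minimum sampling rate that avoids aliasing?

41.8 MHz

Nyquist rate = 2 × 20.9 MHz = 41.8 MHz.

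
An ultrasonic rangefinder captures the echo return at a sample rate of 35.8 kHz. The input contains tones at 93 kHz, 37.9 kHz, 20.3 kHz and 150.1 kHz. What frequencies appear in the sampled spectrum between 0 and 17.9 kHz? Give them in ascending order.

fs/2 = 17.9 kHz.
93 kHz mod fs = 21.4 kHz.
21.4 kHz > fs/2 = 17.9 kHz, folds to fs − 21.4 kHz = 14.4 kHz.
37.9 kHz mod fs = 2.1 kHz.
2.1 kHz ≤ fs/2 = 17.9 kHz, appears at 2.1 kHz.
20.3 kHz > fs/2 = 17.9 kHz, folds to fs − 20.3 kHz = 15.5 kHz.
150.1 kHz mod fs = 6.9 kHz.
6.9 kHz ≤ fs/2 = 17.9 kHz, appears at 6.9 kHz.
Distinct values: {2.1 kHz, 6.9 kHz, 14.4 kHz, 15.5 kHz}.

2.1 kHz, 6.9 kHz, 14.4 kHz, 15.5 kHz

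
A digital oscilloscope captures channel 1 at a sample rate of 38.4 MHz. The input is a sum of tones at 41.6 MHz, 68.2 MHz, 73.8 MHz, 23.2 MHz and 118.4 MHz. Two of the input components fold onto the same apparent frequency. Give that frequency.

fs/2 = 19.2 MHz.
41.6 MHz mod fs = 3.2 MHz.
3.2 MHz ≤ fs/2 = 19.2 MHz, appears at 3.2 MHz.
68.2 MHz mod fs = 29.8 MHz.
29.8 MHz > fs/2 = 19.2 MHz, folds to fs − 29.8 MHz = 8.6 MHz.
73.8 MHz mod fs = 35.4 MHz.
35.4 MHz > fs/2 = 19.2 MHz, folds to fs − 35.4 MHz = 3 MHz.
23.2 MHz > fs/2 = 19.2 MHz, folds to fs − 23.2 MHz = 15.2 MHz.
118.4 MHz mod fs = 3.2 MHz.
3.2 MHz ≤ fs/2 = 19.2 MHz, appears at 3.2 MHz.
41.6 MHz and 118.4 MHz both map to 3.2 MHz.

3.2 MHz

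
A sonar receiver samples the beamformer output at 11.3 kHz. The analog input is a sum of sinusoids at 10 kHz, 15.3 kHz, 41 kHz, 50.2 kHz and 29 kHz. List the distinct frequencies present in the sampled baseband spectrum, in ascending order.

fs/2 = 5.65 kHz.
10 kHz > fs/2 = 5.65 kHz, folds to fs − 10 kHz = 1.3 kHz.
15.3 kHz mod fs = 4 kHz.
4 kHz ≤ fs/2 = 5.65 kHz, appears at 4 kHz.
41 kHz mod fs = 7.1 kHz.
7.1 kHz > fs/2 = 5.65 kHz, folds to fs − 7.1 kHz = 4.2 kHz.
50.2 kHz mod fs = 5 kHz.
5 kHz ≤ fs/2 = 5.65 kHz, appears at 5 kHz.
29 kHz mod fs = 6.4 kHz.
6.4 kHz > fs/2 = 5.65 kHz, folds to fs − 6.4 kHz = 4.9 kHz.
Distinct values: {1.3 kHz, 4 kHz, 4.2 kHz, 4.9 kHz, 5 kHz}.

1.3 kHz, 4 kHz, 4.2 kHz, 4.9 kHz, 5 kHz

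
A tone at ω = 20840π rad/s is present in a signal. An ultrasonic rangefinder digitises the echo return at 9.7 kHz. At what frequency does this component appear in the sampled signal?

ω = 20840π rad/s → f = ω/(2π) = 10420 Hz = 10.42 kHz.
10.42 kHz mod fs = 0.72 kHz.
0.72 kHz ≤ fs/2 = 4.85 kHz, appears at 0.72 kHz.

0.72 kHz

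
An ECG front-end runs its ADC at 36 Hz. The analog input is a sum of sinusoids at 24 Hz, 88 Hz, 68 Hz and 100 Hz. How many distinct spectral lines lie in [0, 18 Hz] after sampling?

4

fs/2 = 18 Hz.
24 Hz > fs/2 = 18 Hz, folds to fs − 24 Hz = 12 Hz.
88 Hz mod fs = 16 Hz.
16 Hz ≤ fs/2 = 18 Hz, appears at 16 Hz.
68 Hz mod fs = 32 Hz.
32 Hz > fs/2 = 18 Hz, folds to fs − 32 Hz = 4 Hz.
100 Hz mod fs = 28 Hz.
28 Hz > fs/2 = 18 Hz, folds to fs − 28 Hz = 8 Hz.
Distinct values: {4 Hz, 8 Hz, 12 Hz, 16 Hz} → 4.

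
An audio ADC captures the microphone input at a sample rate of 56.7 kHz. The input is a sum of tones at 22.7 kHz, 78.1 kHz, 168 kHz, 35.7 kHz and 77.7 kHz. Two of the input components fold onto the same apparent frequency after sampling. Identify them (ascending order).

35.7 kHz, 77.7 kHz

fs/2 = 28.35 kHz.
22.7 kHz ≤ fs/2 = 28.35 kHz, passes unchanged.
78.1 kHz mod fs = 21.4 kHz.
21.4 kHz ≤ fs/2 = 28.35 kHz, appears at 21.4 kHz.
168 kHz mod fs = 54.6 kHz.
54.6 kHz > fs/2 = 28.35 kHz, folds to fs − 54.6 kHz = 2.1 kHz.
35.7 kHz > fs/2 = 28.35 kHz, folds to fs − 35.7 kHz = 21 kHz.
77.7 kHz mod fs = 21 kHz.
21 kHz ≤ fs/2 = 28.35 kHz, appears at 21 kHz.
35.7 kHz and 77.7 kHz both map to 21 kHz.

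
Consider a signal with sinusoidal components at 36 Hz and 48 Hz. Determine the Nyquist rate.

96 Hz

Highest-frequency component: 48 Hz.
Nyquist rate = 2 × 48 Hz = 96 Hz.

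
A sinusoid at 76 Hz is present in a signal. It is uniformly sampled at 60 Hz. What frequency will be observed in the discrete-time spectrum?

16 Hz

76 Hz mod fs = 16 Hz.
16 Hz ≤ fs/2 = 30 Hz, appears at 16 Hz.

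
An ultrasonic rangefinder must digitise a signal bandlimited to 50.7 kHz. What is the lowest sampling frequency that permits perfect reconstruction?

101.4 kHz

Nyquist rate = 2 × 50.7 kHz = 101.4 kHz.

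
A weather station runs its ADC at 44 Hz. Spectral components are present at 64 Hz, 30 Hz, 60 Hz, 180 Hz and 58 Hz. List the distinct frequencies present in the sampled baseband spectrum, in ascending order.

fs/2 = 22 Hz.
64 Hz mod fs = 20 Hz.
20 Hz ≤ fs/2 = 22 Hz, appears at 20 Hz.
30 Hz > fs/2 = 22 Hz, folds to fs − 30 Hz = 14 Hz.
60 Hz mod fs = 16 Hz.
16 Hz ≤ fs/2 = 22 Hz, appears at 16 Hz.
180 Hz mod fs = 4 Hz.
4 Hz ≤ fs/2 = 22 Hz, appears at 4 Hz.
58 Hz mod fs = 14 Hz.
14 Hz ≤ fs/2 = 22 Hz, appears at 14 Hz.
Distinct values: {4 Hz, 14 Hz, 16 Hz, 20 Hz}.

4 Hz, 14 Hz, 16 Hz, 20 Hz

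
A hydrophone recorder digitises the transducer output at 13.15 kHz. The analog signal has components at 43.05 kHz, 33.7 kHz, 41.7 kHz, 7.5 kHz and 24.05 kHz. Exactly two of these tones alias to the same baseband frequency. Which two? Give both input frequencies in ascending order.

fs/2 = 6.575 kHz.
43.05 kHz mod fs = 3.6 kHz.
3.6 kHz ≤ fs/2 = 6.575 kHz, appears at 3.6 kHz.
33.7 kHz mod fs = 7.4 kHz.
7.4 kHz > fs/2 = 6.575 kHz, folds to fs − 7.4 kHz = 5.75 kHz.
41.7 kHz mod fs = 2.25 kHz.
2.25 kHz ≤ fs/2 = 6.575 kHz, appears at 2.25 kHz.
7.5 kHz > fs/2 = 6.575 kHz, folds to fs − 7.5 kHz = 5.65 kHz.
24.05 kHz mod fs = 10.9 kHz.
10.9 kHz > fs/2 = 6.575 kHz, folds to fs − 10.9 kHz = 2.25 kHz.
24.05 kHz and 41.7 kHz both map to 2.25 kHz.

24.05 kHz, 41.7 kHz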